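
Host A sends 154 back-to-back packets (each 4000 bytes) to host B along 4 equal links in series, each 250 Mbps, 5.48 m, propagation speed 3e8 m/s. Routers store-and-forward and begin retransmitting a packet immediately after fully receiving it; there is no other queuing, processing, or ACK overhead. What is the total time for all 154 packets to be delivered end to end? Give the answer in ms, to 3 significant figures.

Per-hop transmission t_tx = L/R = 32000/250000000 = 0.128 ms.
Per-hop propagation t_prop = 5.48/300000000 = 1.82667e-05 ms.
Pipeline fill: first packet needs 4·t_tx to clear all hops; remaining 153 packets each add one t_tx.
Total = (4+154-1)·t_tx + 4·t_prop = 157·0.128 + 4·1.82667e-05 = 20.1 ms.

20.1 ms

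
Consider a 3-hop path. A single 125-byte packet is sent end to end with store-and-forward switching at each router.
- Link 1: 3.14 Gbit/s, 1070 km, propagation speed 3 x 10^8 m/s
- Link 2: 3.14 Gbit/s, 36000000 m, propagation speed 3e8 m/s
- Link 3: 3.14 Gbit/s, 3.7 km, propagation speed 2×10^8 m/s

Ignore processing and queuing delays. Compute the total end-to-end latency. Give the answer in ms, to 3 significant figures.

L = 125 × 8 = 1000 bits.
Transmission delay per hop = L/R = 1000/3140000000 = 0.000318471 ms; 3 hops → 0.000955414 ms.
Propagation delays (d/s per hop): 3.56667, 120, 0.0185 ms; sum = 123.585 ms.
End-to-end = 124 ms.

124 ms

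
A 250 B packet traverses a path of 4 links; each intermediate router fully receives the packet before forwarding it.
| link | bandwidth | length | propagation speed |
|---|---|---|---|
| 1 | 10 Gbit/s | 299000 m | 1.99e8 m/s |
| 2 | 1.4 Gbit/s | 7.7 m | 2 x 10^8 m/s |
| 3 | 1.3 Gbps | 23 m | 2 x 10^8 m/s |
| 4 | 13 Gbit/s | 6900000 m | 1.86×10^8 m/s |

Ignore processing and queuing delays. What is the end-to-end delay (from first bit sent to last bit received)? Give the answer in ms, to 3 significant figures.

38.6 ms

L = 250 × 8 = 2000 bits.
Transmission delays (L/R per hop): 0.0002, 0.00142857, 0.00153846, 0.000153846 ms; sum = 0.00332088 ms.
Propagation delays (d/s per hop): 1.50251, 3.85e-05, 0.000115, 37.0968 ms; sum = 38.5994 ms.
End-to-end = 38.6 ms.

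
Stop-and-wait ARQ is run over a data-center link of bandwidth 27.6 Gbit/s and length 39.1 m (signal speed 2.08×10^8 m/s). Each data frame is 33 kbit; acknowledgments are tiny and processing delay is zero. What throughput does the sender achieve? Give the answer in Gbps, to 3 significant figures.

21.0 Gbps

t_tx = L/R = 33000/27600000000 = 1.19565e-06 s.
t_prop = 39.1/208000000 = 1.87981e-07 s; RTT = 3.75962e-07 s.
Cycle = t_tx + RTT = 1.57161e-06 s.
Throughput = L / cycle = 33000 / 1.57161e-06 = 21.0 Gbps.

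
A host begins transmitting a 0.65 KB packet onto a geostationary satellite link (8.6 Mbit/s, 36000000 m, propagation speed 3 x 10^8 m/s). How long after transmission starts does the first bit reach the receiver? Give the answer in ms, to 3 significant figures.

120 ms

First bit experiences only propagation delay: d/s = 36000000/300000000 = 120 ms.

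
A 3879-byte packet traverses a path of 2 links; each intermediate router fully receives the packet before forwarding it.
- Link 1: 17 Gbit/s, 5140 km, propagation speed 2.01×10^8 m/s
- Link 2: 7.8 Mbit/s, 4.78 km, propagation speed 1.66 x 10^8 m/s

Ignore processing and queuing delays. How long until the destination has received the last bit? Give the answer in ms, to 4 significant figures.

L = 3879 × 8 = 31032 bits.
Transmission delays (L/R per hop): 0.00182541, 3.97846 ms; sum = 3.98029 ms.
Propagation delays (d/s per hop): 25.5721, 0.0287952 ms; sum = 25.6009 ms.
End-to-end = 29.58 ms.

29.58 ms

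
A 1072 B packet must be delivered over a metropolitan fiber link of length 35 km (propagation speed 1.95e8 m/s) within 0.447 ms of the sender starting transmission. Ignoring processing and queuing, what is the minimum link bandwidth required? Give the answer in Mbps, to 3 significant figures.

32.1 Mbps

L = 8576 bits.
Propagation delay = 35000 / 195000000 = 0.179487 ms.
Transmission budget = 0.447 − 0.179487 = 0.267513 ms.
R ≥ L / t_tx = 8576 bits / 0.000267513 s = 32.1 Mbps.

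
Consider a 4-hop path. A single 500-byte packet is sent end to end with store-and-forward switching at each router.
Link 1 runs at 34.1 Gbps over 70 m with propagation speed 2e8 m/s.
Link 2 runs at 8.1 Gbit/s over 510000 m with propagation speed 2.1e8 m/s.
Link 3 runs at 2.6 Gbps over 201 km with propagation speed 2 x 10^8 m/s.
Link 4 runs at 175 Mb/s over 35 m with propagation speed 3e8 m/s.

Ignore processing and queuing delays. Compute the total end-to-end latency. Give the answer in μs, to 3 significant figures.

3460 μs

L = 500 × 8 = 4000 bits.
Transmission delays (L/R per hop): 0.117302, 0.493827, 1.53846, 22.8571 μs; sum = 25.0067 μs.
Propagation delays (d/s per hop): 0.35, 2428.57, 1005, 0.116667 μs; sum = 3434.04 μs.
End-to-end = 3460 μs.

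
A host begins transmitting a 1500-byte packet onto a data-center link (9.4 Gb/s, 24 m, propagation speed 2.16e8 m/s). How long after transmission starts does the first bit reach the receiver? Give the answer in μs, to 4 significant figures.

0.1111 μs

First bit experiences only propagation delay: d/s = 24/216000000 = 0.1111 μs.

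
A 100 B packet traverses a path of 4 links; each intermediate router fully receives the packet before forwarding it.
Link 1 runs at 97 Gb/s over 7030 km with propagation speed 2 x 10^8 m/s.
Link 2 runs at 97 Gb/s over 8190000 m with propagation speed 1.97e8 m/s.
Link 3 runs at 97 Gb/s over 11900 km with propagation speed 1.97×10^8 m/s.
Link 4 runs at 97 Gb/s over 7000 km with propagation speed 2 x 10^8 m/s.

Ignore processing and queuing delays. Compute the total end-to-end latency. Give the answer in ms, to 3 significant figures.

172 ms

L = 100 × 8 = 800 bits.
Transmission delay per hop = L/R = 800/97000000000 = 8.24742e-06 ms; 4 hops → 3.29897e-05 ms.
Propagation delays (d/s per hop): 35.15, 41.5736, 60.4061, 35 ms; sum = 172.13 ms.
End-to-end = 172 ms.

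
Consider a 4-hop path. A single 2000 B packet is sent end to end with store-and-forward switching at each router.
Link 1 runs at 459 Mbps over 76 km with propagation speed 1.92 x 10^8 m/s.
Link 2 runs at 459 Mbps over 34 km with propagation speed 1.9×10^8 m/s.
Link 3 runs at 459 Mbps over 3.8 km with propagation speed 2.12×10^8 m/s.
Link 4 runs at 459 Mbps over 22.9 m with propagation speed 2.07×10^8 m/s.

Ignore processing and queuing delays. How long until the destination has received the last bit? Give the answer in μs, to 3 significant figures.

732 μs

L = 2000 × 8 = 16000 bits.
Transmission delay per hop = L/R = 16000/459000000 = 34.8584 μs; 4 hops → 139.434 μs.
Propagation delays (d/s per hop): 395.833, 178.947, 17.9245, 0.110628 μs; sum = 592.816 μs.
End-to-end = 732 μs.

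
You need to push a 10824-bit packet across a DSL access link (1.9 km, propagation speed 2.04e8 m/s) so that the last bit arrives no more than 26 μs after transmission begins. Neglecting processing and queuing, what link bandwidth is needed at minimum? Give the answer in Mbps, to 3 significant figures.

Propagation delay = 1900 / 204000000 = 9.31373 μs.
Transmission budget = 26 − 9.31373 = 16.6863 μs.
R ≥ L / t_tx = 10824 bits / 1.66863e-05 s = 649 Mbps.

649 Mbps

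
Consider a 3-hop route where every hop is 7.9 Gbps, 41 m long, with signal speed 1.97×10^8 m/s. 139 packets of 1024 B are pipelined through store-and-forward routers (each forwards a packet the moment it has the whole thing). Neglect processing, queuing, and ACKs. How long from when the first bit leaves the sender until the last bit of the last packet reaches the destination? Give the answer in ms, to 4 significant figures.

Per-hop transmission t_tx = L/R = 8192/7900000000 = 0.00103696 ms.
Per-hop propagation t_prop = 41/197000000 = 0.000208122 ms.
Pipeline fill: first packet needs 3·t_tx to clear all hops; remaining 138 packets each add one t_tx.
Total = (3+139-1)·t_tx + 3·t_prop = 141·0.00103696 + 3·0.000208122 = 0.1468 ms.

0.1468 ms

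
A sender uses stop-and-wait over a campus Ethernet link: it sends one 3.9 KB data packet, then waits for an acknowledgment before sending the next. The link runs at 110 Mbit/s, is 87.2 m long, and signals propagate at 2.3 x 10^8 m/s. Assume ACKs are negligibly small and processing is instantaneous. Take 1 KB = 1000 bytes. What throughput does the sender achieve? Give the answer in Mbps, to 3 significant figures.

110 Mbps

t_tx = L/R = 31200/110000000 = 0.000283636 s.
t_prop = 87.2/2.3e+08 = 3.7913e-07 s; RTT = 7.58261e-07 s.
Cycle = t_tx + RTT = 0.000284395 s.
Throughput = L / cycle = 31200 / 0.000284395 = 110 Mbps.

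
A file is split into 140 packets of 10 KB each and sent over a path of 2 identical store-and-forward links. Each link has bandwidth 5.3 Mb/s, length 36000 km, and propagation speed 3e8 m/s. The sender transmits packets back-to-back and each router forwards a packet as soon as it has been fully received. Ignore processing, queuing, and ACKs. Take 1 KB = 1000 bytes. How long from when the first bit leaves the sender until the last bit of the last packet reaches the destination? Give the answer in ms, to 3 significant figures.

2370 ms

Per-hop transmission t_tx = L/R = 80000/5300000 = 15.0943 ms.
Per-hop propagation t_prop = 36000000/300000000 = 120 ms.
Pipeline fill: first packet needs 2·t_tx to clear all hops; remaining 139 packets each add one t_tx.
Total = (2+140-1)·t_tx + 2·t_prop = 141·15.0943 + 2·120 = 2370 ms.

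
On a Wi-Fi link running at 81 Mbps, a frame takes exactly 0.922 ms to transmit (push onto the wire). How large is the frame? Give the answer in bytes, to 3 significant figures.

9340 bytes

L = R × t_tx = 81000000 b/s × 0.000922 s = 74682 bits.
In bytes: 74682 / 8 = 9340 bytes.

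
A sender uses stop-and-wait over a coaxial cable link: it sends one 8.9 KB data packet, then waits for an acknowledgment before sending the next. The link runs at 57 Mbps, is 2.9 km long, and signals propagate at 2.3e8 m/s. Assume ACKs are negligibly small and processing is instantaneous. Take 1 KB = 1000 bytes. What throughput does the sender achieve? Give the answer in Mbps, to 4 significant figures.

t_tx = L/R = 71200/57000000 = 0.00124912 s.
t_prop = 2900/2.3e+08 = 1.26087e-05 s; RTT = 2.52174e-05 s.
Cycle = t_tx + RTT = 0.00127434 s.
Throughput = L / cycle = 71200 / 0.00127434 = 55.87 Mbps.

55.87 Mbps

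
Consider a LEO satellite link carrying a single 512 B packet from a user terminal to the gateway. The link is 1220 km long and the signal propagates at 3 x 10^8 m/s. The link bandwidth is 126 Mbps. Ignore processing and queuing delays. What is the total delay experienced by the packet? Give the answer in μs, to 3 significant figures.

L = 512 × 8 = 4096 bits.
Transmission delay = L/R = 4096 / 126000000 = 32.5079 μs.
Propagation delay = d/s = 1220000 m / 300000000 m/s = 4066.67 μs.
Total = 4100 μs.

4100 μs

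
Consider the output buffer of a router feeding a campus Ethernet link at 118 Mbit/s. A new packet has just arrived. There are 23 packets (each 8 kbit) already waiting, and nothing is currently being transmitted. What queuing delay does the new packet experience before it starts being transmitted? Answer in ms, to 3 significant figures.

1.56 ms

Each queued packet: L/R = 8000/118000000 = 0.0677966 ms.
23 queued → 1.55932 ms.
Queuing delay = 1.56 ms.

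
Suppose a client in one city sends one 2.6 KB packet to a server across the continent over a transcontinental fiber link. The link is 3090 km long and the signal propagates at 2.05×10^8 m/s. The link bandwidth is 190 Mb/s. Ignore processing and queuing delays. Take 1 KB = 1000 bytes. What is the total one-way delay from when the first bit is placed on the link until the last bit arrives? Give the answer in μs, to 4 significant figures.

L = 20800 bits.
Transmission delay = L/R = 20800 / 190000000 = 109.474 μs.
Propagation delay = d/s = 3090000 m / 2.05e+08 m/s = 15073.2 μs.
Total = 15180 μs.

15180 μs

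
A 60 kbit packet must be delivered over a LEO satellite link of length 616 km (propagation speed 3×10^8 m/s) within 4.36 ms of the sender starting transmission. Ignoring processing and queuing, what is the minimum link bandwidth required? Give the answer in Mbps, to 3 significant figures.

Propagation delay = 616000 / 300000000 = 2.05333 ms.
Transmission budget = 4.36 − 2.05333 = 2.30667 ms.
R ≥ L / t_tx = 60000 bits / 0.00230667 s = 26.0 Mbps.

26.0 Mbps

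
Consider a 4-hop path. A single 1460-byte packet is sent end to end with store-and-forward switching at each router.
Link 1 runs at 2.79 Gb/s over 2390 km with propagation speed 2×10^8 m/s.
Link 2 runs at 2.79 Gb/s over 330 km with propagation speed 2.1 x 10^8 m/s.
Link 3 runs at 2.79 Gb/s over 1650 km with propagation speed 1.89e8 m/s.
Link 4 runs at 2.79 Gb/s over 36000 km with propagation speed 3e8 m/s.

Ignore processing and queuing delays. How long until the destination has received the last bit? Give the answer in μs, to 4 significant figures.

142300 μs

L = 1460 × 8 = 11680 bits.
Transmission delay per hop = L/R = 11680/2790000000 = 4.18638 μs; 4 hops → 16.7455 μs.
Propagation delays (d/s per hop): 11950, 1571.43, 8730.16, 120000 μs; sum = 142252 μs.
End-to-end = 142300 μs.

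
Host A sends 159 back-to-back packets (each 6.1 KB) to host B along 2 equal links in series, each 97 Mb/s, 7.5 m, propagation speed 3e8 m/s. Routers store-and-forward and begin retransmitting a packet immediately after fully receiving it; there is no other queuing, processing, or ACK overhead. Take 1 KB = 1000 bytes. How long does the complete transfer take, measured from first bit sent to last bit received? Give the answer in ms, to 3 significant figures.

Per-hop transmission t_tx = L/R = 48800/97000000 = 0.503093 ms.
Per-hop propagation t_prop = 7.5/300000000 = 2.5e-05 ms.
Pipeline fill: first packet needs 2·t_tx to clear all hops; remaining 158 packets each add one t_tx.
Total = (2+159-1)·t_tx + 2·t_prop = 160·0.503093 + 2·2.5e-05 = 80.5 ms.

80.5 ms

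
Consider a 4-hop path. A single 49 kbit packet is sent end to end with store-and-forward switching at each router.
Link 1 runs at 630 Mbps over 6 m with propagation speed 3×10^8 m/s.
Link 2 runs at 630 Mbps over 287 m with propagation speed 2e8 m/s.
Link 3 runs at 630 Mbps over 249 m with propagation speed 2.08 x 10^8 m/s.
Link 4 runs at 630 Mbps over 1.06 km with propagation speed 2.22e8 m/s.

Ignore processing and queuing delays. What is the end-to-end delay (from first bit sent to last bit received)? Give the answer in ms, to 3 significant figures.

L = 49000 bits.
Transmission delay per hop = L/R = 49000/630000000 = 0.0777778 ms; 4 hops → 0.311111 ms.
Propagation delays (d/s per hop): 2e-05, 0.001435, 0.00119712, 0.00477477 ms; sum = 0.00742689 ms.
End-to-end = 0.319 ms.

0.319 ms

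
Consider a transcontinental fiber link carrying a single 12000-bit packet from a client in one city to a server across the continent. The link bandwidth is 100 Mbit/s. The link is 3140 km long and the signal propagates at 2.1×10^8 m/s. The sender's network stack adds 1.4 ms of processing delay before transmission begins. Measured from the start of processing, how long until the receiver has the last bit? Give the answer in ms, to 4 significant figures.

Transmission delay = L/R = 12000 / 100000000 = 0.12 ms.
Propagation delay = d/s = 3140000 m / 210000000 m/s = 14.9524 ms.
Plus processing delay 1.4 ms = 1.4 ms.
Total = 16.47 ms.

16.47 ms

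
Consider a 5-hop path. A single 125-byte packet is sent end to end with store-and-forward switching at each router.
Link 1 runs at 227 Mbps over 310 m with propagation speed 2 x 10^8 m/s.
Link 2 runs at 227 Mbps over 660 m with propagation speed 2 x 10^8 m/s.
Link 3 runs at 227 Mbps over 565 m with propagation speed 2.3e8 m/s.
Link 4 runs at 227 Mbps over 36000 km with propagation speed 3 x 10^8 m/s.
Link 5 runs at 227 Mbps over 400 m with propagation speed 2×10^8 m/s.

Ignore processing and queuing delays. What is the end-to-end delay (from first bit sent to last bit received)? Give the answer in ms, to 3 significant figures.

120 ms

L = 125 × 8 = 1000 bits.
Transmission delay per hop = L/R = 1000/227000000 = 0.00440529 ms; 5 hops → 0.0220264 ms.
Propagation delays (d/s per hop): 0.00155, 0.0033, 0.00245652, 120, 0.002 ms; sum = 120.009 ms.
End-to-end = 120 ms.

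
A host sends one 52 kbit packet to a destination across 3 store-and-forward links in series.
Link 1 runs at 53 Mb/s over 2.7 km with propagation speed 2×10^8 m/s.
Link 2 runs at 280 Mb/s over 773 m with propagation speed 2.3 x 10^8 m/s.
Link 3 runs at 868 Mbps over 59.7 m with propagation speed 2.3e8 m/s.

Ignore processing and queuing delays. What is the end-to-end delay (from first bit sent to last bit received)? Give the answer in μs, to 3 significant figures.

1240 μs

L = 52000 bits.
Transmission delays (L/R per hop): 981.132, 185.714, 59.9078 μs; sum = 1226.75 μs.
Propagation delays (d/s per hop): 13.5, 3.36087, 0.259565 μs; sum = 17.1204 μs.
End-to-end = 1240 μs.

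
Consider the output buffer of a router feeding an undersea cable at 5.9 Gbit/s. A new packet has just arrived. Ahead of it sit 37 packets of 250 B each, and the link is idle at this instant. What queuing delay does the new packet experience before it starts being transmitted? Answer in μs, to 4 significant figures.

Each queued packet: L/R = 2000/5900000000 = 0.338983 μs.
37 queued → 12.5424 μs.
Queuing delay = 12.54 μs.

12.54 μs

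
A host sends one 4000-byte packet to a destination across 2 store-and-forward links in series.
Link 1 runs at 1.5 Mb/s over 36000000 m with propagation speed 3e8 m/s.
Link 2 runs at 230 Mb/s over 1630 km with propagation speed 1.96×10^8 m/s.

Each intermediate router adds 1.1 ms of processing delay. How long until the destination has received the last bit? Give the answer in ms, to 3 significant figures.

151 ms

L = 4000 × 8 = 32000 bits.
Transmission delays (L/R per hop): 21.3333, 0.13913 ms; sum = 21.4725 ms.
Propagation delays (d/s per hop): 120, 8.31633 ms; sum = 128.316 ms.
Processing at 1 router(s): 1 × 1.1 ms = 1.1 ms.
End-to-end = 151 ms.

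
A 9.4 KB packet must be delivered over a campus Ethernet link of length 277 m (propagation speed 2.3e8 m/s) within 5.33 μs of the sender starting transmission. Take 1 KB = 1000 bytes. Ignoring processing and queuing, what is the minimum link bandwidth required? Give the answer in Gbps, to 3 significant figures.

L = 75200 bits.
Propagation delay = 277 / 2.3e+08 = 1.20435 μs.
Transmission budget = 5.33 − 1.20435 = 4.12565 μs.
R ≥ L / t_tx = 75200 bits / 4.12565e-06 s = 18.2 Gbps.

18.2 Gbps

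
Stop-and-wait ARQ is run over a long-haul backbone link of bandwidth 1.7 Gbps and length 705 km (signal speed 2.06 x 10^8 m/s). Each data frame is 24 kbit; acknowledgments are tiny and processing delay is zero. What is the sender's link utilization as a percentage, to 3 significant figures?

t_tx = L/R = 24000/1700000000 = 1.41176e-05 s.
t_prop = 705000/206000000 = 0.00342233 s; RTT = 0.00684466 s.
Cycle = t_tx + RTT = 0.00685878 s.
Utilization = t_tx / cycle = 1.41176e-05/0.00685878 = 0.206 %.

0.206 %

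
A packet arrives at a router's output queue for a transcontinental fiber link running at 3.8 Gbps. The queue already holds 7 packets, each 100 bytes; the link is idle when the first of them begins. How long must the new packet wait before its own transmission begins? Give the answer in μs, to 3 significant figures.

1.47 μs

Each queued packet: L/R = 800/3800000000 = 0.210526 μs.
7 queued → 1.47368 μs.
Queuing delay = 1.47 μs.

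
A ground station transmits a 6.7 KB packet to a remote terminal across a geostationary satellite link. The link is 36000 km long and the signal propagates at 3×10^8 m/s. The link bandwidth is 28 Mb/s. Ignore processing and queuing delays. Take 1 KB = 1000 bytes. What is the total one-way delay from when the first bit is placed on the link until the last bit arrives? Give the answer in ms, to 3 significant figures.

122 ms

L = 53600 bits.
Transmission delay = L/R = 53600 / 28000000 = 1.91429 ms.
Propagation delay = d/s = 36000000 m / 300000000 m/s = 120 ms.
Total = 122 ms.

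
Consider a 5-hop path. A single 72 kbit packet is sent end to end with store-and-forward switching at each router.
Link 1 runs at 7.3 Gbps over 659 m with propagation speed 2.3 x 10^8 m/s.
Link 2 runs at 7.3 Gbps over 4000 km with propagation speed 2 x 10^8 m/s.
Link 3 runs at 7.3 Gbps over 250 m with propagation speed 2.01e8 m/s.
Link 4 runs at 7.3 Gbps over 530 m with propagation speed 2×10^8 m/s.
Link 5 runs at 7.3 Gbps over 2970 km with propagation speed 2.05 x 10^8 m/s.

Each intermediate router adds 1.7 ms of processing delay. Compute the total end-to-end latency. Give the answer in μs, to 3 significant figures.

L = 72000 bits.
Transmission delay per hop = L/R = 72000/7300000000 = 9.86301 μs; 5 hops → 49.3151 μs.
Propagation delays (d/s per hop): 2.86522, 20000, 1.24378, 2.65, 14487.8 μs; sum = 34494.6 μs.
Processing at 4 router(s): 4 × 1.7 ms = 6800 μs.
End-to-end = 41300 μs.

41300 μs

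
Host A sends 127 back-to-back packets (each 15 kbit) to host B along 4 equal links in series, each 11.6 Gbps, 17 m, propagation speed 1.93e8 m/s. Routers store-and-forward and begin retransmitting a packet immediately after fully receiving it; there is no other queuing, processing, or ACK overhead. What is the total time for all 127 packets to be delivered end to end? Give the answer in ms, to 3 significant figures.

0.168 ms

Per-hop transmission t_tx = L/R = 15000/11600000000 = 0.0012931 ms.
Per-hop propagation t_prop = 17/193000000 = 8.80829e-05 ms.
Pipeline fill: first packet needs 4·t_tx to clear all hops; remaining 126 packets each add one t_tx.
Total = (4+127-1)·t_tx + 4·t_prop = 130·0.0012931 + 4·8.80829e-05 = 0.168 ms.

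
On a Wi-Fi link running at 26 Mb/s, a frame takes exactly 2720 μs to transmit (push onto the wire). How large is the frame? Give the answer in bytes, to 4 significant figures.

8840 bytes

L = R × t_tx = 26000000 b/s × 0.00272 s = 70720 bits.
In bytes: 70720 / 8 = 8840 bytes.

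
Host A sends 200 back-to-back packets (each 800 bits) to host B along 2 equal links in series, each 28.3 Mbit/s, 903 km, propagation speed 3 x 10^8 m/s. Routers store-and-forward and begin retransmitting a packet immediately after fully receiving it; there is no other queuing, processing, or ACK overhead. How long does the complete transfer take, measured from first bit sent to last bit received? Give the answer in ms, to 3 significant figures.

Per-hop transmission t_tx = L/R = 800/28300000 = 0.0282686 ms.
Per-hop propagation t_prop = 903000/300000000 = 3.01 ms.
Pipeline fill: first packet needs 2·t_tx to clear all hops; remaining 199 packets each add one t_tx.
Total = (2+200-1)·t_tx + 2·t_prop = 201·0.0282686 + 2·3.01 = 11.7 ms.

11.7 ms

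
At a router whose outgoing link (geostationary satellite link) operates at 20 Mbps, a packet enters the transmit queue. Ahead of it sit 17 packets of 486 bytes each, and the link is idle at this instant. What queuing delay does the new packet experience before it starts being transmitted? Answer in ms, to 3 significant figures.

3.30 ms

Each queued packet: L/R = 3888/20000000 = 0.1944 ms.
17 queued → 3.3048 ms.
Queuing delay = 3.30 ms.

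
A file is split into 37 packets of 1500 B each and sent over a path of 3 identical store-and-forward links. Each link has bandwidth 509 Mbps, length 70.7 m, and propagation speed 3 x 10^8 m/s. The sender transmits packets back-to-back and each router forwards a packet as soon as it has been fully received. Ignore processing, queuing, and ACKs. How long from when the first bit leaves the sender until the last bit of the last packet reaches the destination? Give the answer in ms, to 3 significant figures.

Per-hop transmission t_tx = L/R = 12000/509000000 = 0.0235756 ms.
Per-hop propagation t_prop = 70.7/300000000 = 0.000235667 ms.
Pipeline fill: first packet needs 3·t_tx to clear all hops; remaining 36 packets each add one t_tx.
Total = (3+37-1)·t_tx + 3·t_prop = 39·0.0235756 + 3·0.000235667 = 0.920 ms.

0.920 ms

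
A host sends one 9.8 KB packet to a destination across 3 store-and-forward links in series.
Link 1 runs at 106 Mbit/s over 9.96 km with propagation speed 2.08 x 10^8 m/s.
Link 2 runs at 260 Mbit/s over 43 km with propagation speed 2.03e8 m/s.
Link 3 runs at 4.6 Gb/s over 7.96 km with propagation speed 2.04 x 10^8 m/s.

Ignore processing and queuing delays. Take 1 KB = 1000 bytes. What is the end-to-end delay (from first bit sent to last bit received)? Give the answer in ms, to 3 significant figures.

L = 78400 bits.
Transmission delays (L/R per hop): 0.739623, 0.301538, 0.0170435 ms; sum = 1.0582 ms.
Propagation delays (d/s per hop): 0.0478846, 0.211823, 0.0390196 ms; sum = 0.298727 ms.
End-to-end = 1.36 ms.

1.36 ms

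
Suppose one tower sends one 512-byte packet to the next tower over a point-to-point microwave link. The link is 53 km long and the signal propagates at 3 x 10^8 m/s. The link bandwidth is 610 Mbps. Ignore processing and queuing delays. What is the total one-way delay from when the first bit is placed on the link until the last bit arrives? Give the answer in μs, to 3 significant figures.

183 μs

L = 512 × 8 = 4096 bits.
Transmission delay = L/R = 4096 / 610000000 = 6.71475 μs.
Propagation delay = d/s = 53000 m / 300000000 m/s = 176.667 μs.
Total = 183 μs.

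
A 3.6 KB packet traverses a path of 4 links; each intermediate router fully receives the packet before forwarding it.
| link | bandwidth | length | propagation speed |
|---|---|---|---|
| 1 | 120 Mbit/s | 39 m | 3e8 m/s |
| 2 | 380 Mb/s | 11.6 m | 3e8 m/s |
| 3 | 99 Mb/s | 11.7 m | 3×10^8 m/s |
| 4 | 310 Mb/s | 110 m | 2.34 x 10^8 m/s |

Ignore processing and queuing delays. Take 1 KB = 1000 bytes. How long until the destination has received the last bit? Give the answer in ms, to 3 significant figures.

0.700 ms

L = 28800 bits.
Transmission delays (L/R per hop): 0.24, 0.0757895, 0.290909, 0.0929032 ms; sum = 0.699602 ms.
Propagation delays (d/s per hop): 0.00013, 3.86667e-05, 3.9e-05, 0.000470085 ms; sum = 0.000677752 ms.
End-to-end = 0.700 ms.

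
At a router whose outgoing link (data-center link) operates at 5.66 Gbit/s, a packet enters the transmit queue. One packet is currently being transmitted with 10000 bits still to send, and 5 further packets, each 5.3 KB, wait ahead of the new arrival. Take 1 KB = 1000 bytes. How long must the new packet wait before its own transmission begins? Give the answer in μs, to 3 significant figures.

39.2 μs

Each queued packet: L/R = 42400/5660000000 = 7.49117 μs.
5 queued → 37.4558 μs.
Plus remaining 10000 bits of current packet: 1.76678 μs.
Queuing delay = 39.2 μs.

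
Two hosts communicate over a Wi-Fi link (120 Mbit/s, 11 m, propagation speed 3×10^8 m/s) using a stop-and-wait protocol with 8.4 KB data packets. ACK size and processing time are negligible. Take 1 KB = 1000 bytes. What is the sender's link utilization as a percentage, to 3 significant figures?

100 %

t_tx = L/R = 67200/120000000 = 0.00056 s.
t_prop = 11/300000000 = 3.66667e-08 s; RTT = 7.33333e-08 s.
Cycle = t_tx + RTT = 0.000560073 s.
Utilization = t_tx / cycle = 0.00056/0.000560073 = 100 %.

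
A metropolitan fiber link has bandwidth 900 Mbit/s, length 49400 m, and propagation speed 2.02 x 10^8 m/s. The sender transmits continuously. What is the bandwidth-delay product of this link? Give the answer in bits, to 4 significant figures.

Propagation delay = 49400 / 202000000 = 0.000244554 s.
BDP = R × t_prop = 900000000 × 0.000244554 = 220099 bits.

220100 bits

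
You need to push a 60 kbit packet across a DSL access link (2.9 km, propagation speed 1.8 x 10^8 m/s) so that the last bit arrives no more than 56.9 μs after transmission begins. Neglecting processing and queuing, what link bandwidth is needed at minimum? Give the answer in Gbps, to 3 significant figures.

1.47 Gbps

Propagation delay = 2900 / 180000000 = 16.1111 μs.
Transmission budget = 56.9 − 16.1111 = 40.7889 μs.
R ≥ L / t_tx = 60000 bits / 4.07889e-05 s = 1.47 Gbps.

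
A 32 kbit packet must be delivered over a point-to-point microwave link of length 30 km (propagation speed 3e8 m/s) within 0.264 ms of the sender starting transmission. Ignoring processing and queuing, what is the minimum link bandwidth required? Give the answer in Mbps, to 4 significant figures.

195.1 Mbps

Propagation delay = 30000 / 300000000 = 0.1 ms.
Transmission budget = 0.264 − 0.1 = 0.164 ms.
R ≥ L / t_tx = 32000 bits / 0.000164 s = 195.1 Mbps.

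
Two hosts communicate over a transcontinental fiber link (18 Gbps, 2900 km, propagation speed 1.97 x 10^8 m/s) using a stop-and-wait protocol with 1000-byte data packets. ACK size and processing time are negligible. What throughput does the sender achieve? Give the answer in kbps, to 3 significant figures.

272 kbps

t_tx = L/R = 8000/18000000000 = 4.44444e-07 s.
t_prop = 2900000/197000000 = 0.0147208 s; RTT = 0.0294416 s.
Cycle = t_tx + RTT = 0.0294421 s.
Throughput = L / cycle = 8000 / 0.0294421 = 272 kbps.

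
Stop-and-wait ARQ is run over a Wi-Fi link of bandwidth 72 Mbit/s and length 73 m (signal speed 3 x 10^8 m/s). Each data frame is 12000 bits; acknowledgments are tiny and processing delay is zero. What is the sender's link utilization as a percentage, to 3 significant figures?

99.7 %

t_tx = L/R = 12000/72000000 = 0.000166667 s.
t_prop = 73/300000000 = 2.43333e-07 s; RTT = 4.86667e-07 s.
Cycle = t_tx + RTT = 0.000167153 s.
Utilization = t_tx / cycle = 0.000166667/0.000167153 = 99.7 %.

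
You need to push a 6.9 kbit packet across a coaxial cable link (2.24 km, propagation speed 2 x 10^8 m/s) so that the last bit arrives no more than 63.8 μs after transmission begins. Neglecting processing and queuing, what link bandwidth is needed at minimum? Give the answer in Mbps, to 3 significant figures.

Propagation delay = 2240 / 200000000 = 11.2 μs.
Transmission budget = 63.8 − 11.2 = 52.6 μs.
R ≥ L / t_tx = 6900 bits / 5.26e-05 s = 131 Mbps.

131 Mbps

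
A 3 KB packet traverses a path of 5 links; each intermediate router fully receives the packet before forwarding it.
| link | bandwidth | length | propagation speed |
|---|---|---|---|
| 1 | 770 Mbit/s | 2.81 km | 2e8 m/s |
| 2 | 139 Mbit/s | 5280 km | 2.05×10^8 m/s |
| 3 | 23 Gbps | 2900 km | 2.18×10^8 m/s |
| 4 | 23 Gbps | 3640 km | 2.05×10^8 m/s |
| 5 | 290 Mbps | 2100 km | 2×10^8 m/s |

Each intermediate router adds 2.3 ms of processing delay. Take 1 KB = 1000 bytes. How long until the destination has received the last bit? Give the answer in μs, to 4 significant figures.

76820 μs

L = 24000 bits.
Transmission delays (L/R per hop): 31.1688, 172.662, 1.04348, 1.04348, 82.7586 μs; sum = 288.676 μs.
Propagation delays (d/s per hop): 14.05, 25756.1, 13302.8, 17756.1, 10500 μs; sum = 67329 μs.
Processing at 4 router(s): 4 × 2.3 ms = 9200 μs.
End-to-end = 76820 μs.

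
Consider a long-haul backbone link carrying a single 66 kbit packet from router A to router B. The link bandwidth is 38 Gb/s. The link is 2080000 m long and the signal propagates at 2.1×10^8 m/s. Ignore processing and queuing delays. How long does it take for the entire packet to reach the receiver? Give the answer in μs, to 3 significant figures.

L = 66000 bits.
Transmission delay = L/R = 66000 / 38000000000 = 1.73684 μs.
Propagation delay = d/s = 2080000 m / 210000000 m/s = 9904.76 μs.
Total = 9910 μs.

9910 μs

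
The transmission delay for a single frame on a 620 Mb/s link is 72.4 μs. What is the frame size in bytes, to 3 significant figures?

L = R × t_tx = 620000000 b/s × 7.24e-05 s = 44888 bits.
In bytes: 44888 / 8 = 5610 bytes.

5610 bytes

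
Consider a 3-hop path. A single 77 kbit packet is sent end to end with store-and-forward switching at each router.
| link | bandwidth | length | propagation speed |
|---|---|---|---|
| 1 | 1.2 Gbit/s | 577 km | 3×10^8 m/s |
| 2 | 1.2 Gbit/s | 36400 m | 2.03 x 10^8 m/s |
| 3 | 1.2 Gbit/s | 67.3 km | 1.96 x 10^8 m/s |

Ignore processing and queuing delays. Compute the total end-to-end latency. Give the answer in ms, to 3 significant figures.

2.64 ms

L = 77000 bits.
Transmission delay per hop = L/R = 77000/1200000000 = 0.0641667 ms; 3 hops → 0.1925 ms.
Propagation delays (d/s per hop): 1.92333, 0.17931, 0.343367 ms; sum = 2.44601 ms.
End-to-end = 2.64 ms.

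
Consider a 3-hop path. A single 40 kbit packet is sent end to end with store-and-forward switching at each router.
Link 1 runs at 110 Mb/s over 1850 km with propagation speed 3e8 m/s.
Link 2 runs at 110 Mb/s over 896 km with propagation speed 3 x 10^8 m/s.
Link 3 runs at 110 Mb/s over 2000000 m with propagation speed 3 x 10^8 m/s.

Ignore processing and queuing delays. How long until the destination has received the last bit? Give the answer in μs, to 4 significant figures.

16910 μs

L = 40000 bits.
Transmission delay per hop = L/R = 40000/110000000 = 363.636 μs; 3 hops → 1090.91 μs.
Propagation delays (d/s per hop): 6166.67, 2986.67, 6666.67 μs; sum = 15820 μs.
End-to-end = 16910 μs.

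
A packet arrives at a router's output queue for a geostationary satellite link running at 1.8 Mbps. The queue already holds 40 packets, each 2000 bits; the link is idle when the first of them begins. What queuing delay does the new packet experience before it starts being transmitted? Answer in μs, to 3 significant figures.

Each queued packet: L/R = 2000/1800000 = 1111.11 μs.
40 queued → 44444.4 μs.
Queuing delay = 44400 μs.

44400 μs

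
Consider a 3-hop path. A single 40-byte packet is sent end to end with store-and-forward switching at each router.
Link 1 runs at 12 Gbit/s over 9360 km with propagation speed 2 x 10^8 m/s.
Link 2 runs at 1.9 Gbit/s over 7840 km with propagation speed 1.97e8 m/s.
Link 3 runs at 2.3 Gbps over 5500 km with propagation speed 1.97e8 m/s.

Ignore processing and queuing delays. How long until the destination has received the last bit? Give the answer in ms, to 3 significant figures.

115 ms

L = 40 × 8 = 320 bits.
Transmission delays (L/R per hop): 2.66667e-05, 0.000168421, 0.00013913 ms; sum = 0.000334218 ms.
Propagation delays (d/s per hop): 46.8, 39.797, 27.9188 ms; sum = 114.516 ms.
End-to-end = 115 ms.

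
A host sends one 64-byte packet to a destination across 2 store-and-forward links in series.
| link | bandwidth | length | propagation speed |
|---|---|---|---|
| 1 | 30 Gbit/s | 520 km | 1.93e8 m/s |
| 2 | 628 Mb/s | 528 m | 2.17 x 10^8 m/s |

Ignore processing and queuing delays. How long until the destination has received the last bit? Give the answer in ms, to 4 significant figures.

L = 64 × 8 = 512 bits.
Transmission delays (L/R per hop): 1.70667e-05, 0.000815287 ms; sum = 0.000832353 ms.
Propagation delays (d/s per hop): 2.6943, 0.00243318 ms; sum = 2.69673 ms.
End-to-end = 2.698 ms.

2.698 ms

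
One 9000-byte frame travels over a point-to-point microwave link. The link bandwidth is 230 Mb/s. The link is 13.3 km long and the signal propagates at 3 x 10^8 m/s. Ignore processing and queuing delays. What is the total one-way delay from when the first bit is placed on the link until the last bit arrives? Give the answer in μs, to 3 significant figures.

L = 9000 × 8 = 72000 bits.
Transmission delay = L/R = 72000 / 230000000 = 313.043 μs.
Propagation delay = d/s = 13300 m / 300000000 m/s = 44.3333 μs.
Total = 357 μs.

357 μs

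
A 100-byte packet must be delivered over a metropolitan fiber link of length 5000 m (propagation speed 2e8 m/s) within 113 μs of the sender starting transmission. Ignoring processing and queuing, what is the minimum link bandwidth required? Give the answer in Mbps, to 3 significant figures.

L = 800 bits.
Propagation delay = 5000 / 200000000 = 25 μs.
Transmission budget = 113 − 25 = 88 μs.
R ≥ L / t_tx = 800 bits / 8.8e-05 s = 9.09 Mbps.

9.09 Mbps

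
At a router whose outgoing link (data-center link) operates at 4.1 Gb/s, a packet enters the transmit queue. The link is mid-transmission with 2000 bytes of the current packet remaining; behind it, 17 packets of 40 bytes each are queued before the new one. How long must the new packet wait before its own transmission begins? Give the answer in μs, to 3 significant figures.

5.23 μs

Each queued packet: L/R = 320/4.1e+09 = 0.0780488 μs.
17 queued → 1.32683 μs.
Plus remaining 16000 bits of current packet: 3.90244 μs.
Queuing delay = 5.23 μs.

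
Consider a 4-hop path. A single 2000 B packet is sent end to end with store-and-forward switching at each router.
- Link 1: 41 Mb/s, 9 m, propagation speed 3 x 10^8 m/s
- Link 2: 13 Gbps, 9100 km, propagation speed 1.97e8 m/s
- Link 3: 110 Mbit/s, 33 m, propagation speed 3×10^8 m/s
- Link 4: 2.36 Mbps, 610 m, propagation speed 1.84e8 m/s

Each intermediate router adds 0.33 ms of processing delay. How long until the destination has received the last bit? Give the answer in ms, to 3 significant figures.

54.5 ms

L = 2000 × 8 = 16000 bits.
Transmission delays (L/R per hop): 0.390244, 0.00123077, 0.145455, 6.77966 ms; sum = 7.31659 ms.
Propagation delays (d/s per hop): 3e-05, 46.1929, 0.00011, 0.00331522 ms; sum = 46.1963 ms.
Processing at 3 router(s): 3 × 0.33 ms = 0.99 ms.
End-to-end = 54.5 ms.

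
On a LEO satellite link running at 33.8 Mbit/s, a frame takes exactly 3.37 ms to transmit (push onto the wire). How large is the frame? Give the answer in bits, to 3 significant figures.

114000 bits

L = R × t_tx = 33800000 b/s × 0.00337 s = 113906 bits.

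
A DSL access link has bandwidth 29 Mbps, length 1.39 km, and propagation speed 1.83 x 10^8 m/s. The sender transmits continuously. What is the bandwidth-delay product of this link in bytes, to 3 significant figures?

Propagation delay = 1390 / 183000000 = 7.59563e-06 s.
BDP = R × t_prop = 29000000 × 7.59563e-06 = 220.273 bits.
In bytes: 220.273/8 = 27.5 bytes.

27.5 bytes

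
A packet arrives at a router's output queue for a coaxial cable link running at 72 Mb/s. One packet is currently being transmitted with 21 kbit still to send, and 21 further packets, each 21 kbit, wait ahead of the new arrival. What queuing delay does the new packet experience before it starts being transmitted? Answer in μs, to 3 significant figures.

Each queued packet: L/R = 21000/72000000 = 291.667 μs.
21 queued → 6125 μs.
Plus remaining 21000 bits of current packet: 291.667 μs.
Queuing delay = 6420 μs.

6420 μs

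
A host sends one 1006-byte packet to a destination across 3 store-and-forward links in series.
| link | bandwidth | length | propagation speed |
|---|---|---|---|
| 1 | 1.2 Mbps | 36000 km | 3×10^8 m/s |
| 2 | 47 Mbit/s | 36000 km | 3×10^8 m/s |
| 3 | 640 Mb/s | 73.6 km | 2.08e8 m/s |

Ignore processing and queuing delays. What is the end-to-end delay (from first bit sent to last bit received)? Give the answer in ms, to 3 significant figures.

247 ms

L = 1006 × 8 = 8048 bits.
Transmission delays (L/R per hop): 6.70667, 0.171234, 0.012575 ms; sum = 6.89048 ms.
Propagation delays (d/s per hop): 120, 120, 0.353846 ms; sum = 240.354 ms.
End-to-end = 247 ms.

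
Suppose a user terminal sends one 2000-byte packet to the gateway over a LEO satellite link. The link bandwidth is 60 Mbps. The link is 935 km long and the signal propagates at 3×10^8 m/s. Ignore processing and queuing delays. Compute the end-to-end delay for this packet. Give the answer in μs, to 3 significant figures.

L = 2000 × 8 = 16000 bits.
Transmission delay = L/R = 16000 / 60000000 = 266.667 μs.
Propagation delay = d/s = 935000 m / 300000000 m/s = 3116.67 μs.
Total = 3380 μs.

3380 μs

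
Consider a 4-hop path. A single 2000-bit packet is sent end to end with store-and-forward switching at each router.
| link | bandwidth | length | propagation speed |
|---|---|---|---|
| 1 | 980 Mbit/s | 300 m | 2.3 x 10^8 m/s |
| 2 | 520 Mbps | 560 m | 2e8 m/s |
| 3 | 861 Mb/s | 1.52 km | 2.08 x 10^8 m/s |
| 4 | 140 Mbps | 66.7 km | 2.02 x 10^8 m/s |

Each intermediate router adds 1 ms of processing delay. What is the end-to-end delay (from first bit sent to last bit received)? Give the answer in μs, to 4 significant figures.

3364 μs

Transmission delays (L/R per hop): 2.04082, 3.84615, 2.32288, 14.2857 μs; sum = 22.4956 μs.
Propagation delays (d/s per hop): 1.30435, 2.8, 7.30769, 330.198 μs; sum = 341.61 μs.
Processing at 3 router(s): 3 × 1 ms = 3000 μs.
End-to-end = 3364 μs.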